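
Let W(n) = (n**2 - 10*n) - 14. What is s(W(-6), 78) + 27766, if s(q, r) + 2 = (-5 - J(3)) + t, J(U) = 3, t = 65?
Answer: 27821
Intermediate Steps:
W(n) = -14 + n**2 - 10*n
s(q, r) = 55 (s(q, r) = -2 + ((-5 - 1*3) + 65) = -2 + ((-5 - 3) + 65) = -2 + (-8 + 65) = -2 + 57 = 55)
s(W(-6), 78) + 27766 = 55 + 27766 = 27821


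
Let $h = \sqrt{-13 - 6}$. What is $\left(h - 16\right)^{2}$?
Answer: $\left(16 - i \sqrt{19}\right)^{2} \approx 237.0 - 139.48 i$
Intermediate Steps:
$h = i \sqrt{19}$ ($h = \sqrt{-19} = i \sqrt{19} \approx 4.3589 i$)
$\left(h - 16\right)^{2} = \left(i \sqrt{19} - 16\right)^{2} = \left(-16 + i \sqrt{19}\right)^{2}$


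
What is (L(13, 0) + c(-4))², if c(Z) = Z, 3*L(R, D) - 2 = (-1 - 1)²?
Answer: 4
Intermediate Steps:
L(R, D) = 2 (L(R, D) = ⅔ + (-1 - 1)²/3 = ⅔ + (⅓)*(-2)² = ⅔ + (⅓)*4 = ⅔ + 4/3 = 2)
(L(13, 0) + c(-4))² = (2 - 4)² = (-2)² = 4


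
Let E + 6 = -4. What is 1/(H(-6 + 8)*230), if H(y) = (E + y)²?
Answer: 1/14720 ≈ 6.7935e-5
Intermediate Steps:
E = -10 (E = -6 - 4 = -10)
H(y) = (-10 + y)²
1/(H(-6 + 8)*230) = 1/((-10 + (-6 + 8))²*230) = 1/((-10 + 2)²*230) = 1/((-8)²*230) = 1/(64*230) = 1/14720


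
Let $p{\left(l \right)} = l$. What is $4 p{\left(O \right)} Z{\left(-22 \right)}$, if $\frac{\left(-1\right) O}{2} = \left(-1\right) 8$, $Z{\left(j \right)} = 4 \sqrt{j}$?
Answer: $256 i \sqrt{22} \approx 1200.7 i$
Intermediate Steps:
$O = 16$ ($O = - 2 \left(\left(-1\right) 8\right) = \left(-2\right) \left(-8\right) = 16$)
$4 p{\left(O \right)} Z{\left(-22 \right)} = 4 \cdot 16 \cdot 4 \sqrt{-22} = 64 \cdot 4 i \sqrt{22} = 256 i \sqrt{22}$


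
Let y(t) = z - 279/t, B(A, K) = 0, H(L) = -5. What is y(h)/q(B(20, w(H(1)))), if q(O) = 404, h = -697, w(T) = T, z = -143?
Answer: -24848/70397 ≈ -0.35297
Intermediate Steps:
y(t) = -143 - 279/t
y(h)/q(B(20, w(H(1)))) = (-143 - 279/(-697))/404 = (-143 - 279*(-1/697))*(1/404) = (-143 + 279/697)*(1/404) = -99392/697*1/404 = -24848/70397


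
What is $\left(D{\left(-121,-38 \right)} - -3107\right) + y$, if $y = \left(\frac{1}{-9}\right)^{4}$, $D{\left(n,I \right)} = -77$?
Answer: $\frac{19879831}{6561} \approx 3030.0$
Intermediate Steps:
$y = \frac{1}{6561}$ ($y = \left(- \frac{1}{9}\right)^{4} = \frac{1}{6561} \approx 0.00015242$)
$\left(D{\left(-121,-38 \right)} - -3107\right) + y = \left(-77 - -3107\right) + \frac{1}{6561} = \left(-77 + 3107\right) + \frac{1}{6561} = 3030 + \frac{1}{6561} = \frac{19879831}{6561}$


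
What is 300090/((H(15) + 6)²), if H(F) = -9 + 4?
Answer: 300090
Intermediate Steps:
H(F) = -5
300090/((H(15) + 6)²) = 300090/((-5 + 6)²) = 300090/(1²) = 300090/1 = 300090*1 = 300090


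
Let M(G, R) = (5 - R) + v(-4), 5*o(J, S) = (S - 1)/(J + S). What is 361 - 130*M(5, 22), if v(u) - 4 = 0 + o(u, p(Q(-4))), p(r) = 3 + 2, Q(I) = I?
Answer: 1947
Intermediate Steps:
p(r) = 5
o(J, S) = (-1 + S)/(5*(J + S)) (o(J, S) = ((S - 1)/(J + S))/5 = ((-1 + S)/(J + S))/5 = (-1 + S)/(5*(J + S)))
v(u) = 4 + 4/(5*(5 + u)) (v(u) = 4 + (0 + (-1 + 5)/(5*(u + 5))) = 4 + (0 + (⅕)*4/(5 + u)) = 4 + (0 + 4/(5*(5 + u))) = 4 + 4/(5*(5 + u)))
M(G, R) = 49/5 - R (M(G, R) = (5 - R) + 4*(26 + 5*(-4))/(5*(5 - 4)) = (5 - R) + (⅘)*(26 - 20)/1 = (5 - R) + (⅘)*1*6 = (5 - R) + 24/5 = 49/5 - R)
361 - 130*M(5, 22) = 361 - 130*(49/5 - 1*22) = 361 - 130*(49/5 - 22) = 361 - 130*(-61/5) = 361 + 1586 = 1947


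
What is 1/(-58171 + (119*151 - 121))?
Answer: -1/40323 ≈ -2.4800e-5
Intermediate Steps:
1/(-58171 + (119*151 - 121)) = 1/(-58171 + (17969 - 121)) = 1/(-58171 + 17848) = 1/(-40323) = -1/40323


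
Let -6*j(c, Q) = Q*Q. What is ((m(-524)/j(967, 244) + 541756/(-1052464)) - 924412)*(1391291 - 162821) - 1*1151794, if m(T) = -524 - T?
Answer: -149399132106508337/131558 ≈ -1.1356e+12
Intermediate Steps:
j(c, Q) = -Q**2/6 (j(c, Q) = -Q*Q/6 = -Q**2/6)
((m(-524)/j(967, 244) + 541756/(-1052464)) - 924412)*(1391291 - 162821) - 1*1151794 = (((-524 - 1*(-524))/((-1/6*244**2)) + 541756/(-1052464)) - 924412)*(1391291 - 162821) - 1*1151794 = (((-524 + 524)/((-1/6*59536)) + 541756*(-1/1052464)) - 924412)*1228470 - 1151794 = ((0/(-29768/3) - 135439/263116) - 924412)*1228470 - 1151794 = ((0*(-3/29768) - 135439/263116) - 924412)*1228470 - 1151794 = ((0 - 135439/263116) - 924412)*1228470 - 1151794 = (-135439/263116 - 924412)*1228470 - 1151794 = -243227723231/263116*1228470 - 1151794 = -149398980578793285/131558 - 1151794 = -149399132106508337/131558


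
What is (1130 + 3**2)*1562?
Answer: 1779118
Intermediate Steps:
(1130 + 3**2)*1562 = (1130 + 9)*1562 = 1139*1562 = 1779118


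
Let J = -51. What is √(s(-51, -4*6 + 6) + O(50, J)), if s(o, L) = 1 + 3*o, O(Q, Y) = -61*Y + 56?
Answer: 3*√335 ≈ 54.909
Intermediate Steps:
O(Q, Y) = 56 - 61*Y
√(s(-51, -4*6 + 6) + O(50, J)) = √((1 + 3*(-51)) + (56 - 61*(-51))) = √((1 - 153) + (56 + 3111)) = √(-152 + 3167) = √3015 = 3*√335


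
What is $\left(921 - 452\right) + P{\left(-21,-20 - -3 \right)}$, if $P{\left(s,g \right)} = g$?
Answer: $452$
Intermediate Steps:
$\left(921 - 452\right) + P{\left(-21,-20 - -3 \right)} = \left(921 - 452\right) - 17 = 469 + \left(-20 + 3\right) = 469 - 17 = 452$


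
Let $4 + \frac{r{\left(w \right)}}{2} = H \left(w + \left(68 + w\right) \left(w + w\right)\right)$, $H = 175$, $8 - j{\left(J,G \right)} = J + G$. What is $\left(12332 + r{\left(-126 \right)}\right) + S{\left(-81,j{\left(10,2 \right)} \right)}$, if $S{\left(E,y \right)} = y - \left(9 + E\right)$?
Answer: $5083892$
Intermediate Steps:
$j{\left(J,G \right)} = 8 - G - J$ ($j{\left(J,G \right)} = 8 - \left(J + G\right) = 8 - \left(G + J\right) = 8 - G - J$)
$S{\left(E,y \right)} = -9 + y - E$
$r{\left(w \right)} = -8 + 350 w + 700 w \left(68 + w\right)$ ($r{\left(w \right)} = -8 + 2 \cdot 175 \left(w + \left(68 + w\right) \left(w + w\right)\right) = -8 + 2 \cdot 175 \left(w + \left(68 + w\right) 2 w\right) = -8 + 2 \cdot 175 \left(w + 2 w \left(68 + w\right)\right) = -8 + 2 \left(175 w + 350 w \left(68 + w\right)\right) = -8 + \left(350 w + 700 w \left(68 + w\right)\right) = -8 + 350 w + 700 w \left(68 + w\right)$)
$\left(12332 + r{\left(-126 \right)}\right) + S{\left(-81,j{\left(10,2 \right)} \right)} = \left(12332 + \left(-8 + 700 \left(-126\right)^{2} + 47950 \left(-126\right)\right)\right) - -68 = \left(12332 - -5071492\right) - -68 = \left(12332 + 5071492\right) + 68 = 5083824 + 68 = 5083892$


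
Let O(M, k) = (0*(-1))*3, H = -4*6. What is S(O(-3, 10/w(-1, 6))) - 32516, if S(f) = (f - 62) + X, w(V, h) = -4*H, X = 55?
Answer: -32523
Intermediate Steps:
H = -24
w(V, h) = 96 (w(V, h) = -4*(-24) = 96)
O(M, k) = 0 (O(M, k) = 0*3 = 0)
S(f) = -7 + f (S(f) = (f - 62) + 55 = (-62 + f) + 55 = -7 + f)
S(O(-3, 10/w(-1, 6))) - 32516 = (-7 + 0) - 32516 = -7 - 32516 = -32523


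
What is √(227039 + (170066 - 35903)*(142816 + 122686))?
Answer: √35620771865 ≈ 1.8873e+5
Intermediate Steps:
√(227039 + (170066 - 35903)*(142816 + 122686)) = √(227039 + 134163*265502) = √(227039 + 35620544826) = √35620771865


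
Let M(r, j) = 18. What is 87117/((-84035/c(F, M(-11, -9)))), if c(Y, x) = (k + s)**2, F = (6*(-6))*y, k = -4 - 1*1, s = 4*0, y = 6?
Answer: -435585/16807 ≈ -25.917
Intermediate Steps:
s = 0
k = -5 (k = -4 - 1 = -5)
F = -216 (F = (6*(-6))*6 = -36*6 = -216)
c(Y, x) = 25 (c(Y, x) = (-5 + 0)**2 = (-5)**2 = 25)
87117/((-84035/c(F, M(-11, -9)))) = 87117/((-84035/25)) = 87117/((-84035*1/25)) = 87117/(-16807/5) = 87117*(-5/16807) = -435585/16807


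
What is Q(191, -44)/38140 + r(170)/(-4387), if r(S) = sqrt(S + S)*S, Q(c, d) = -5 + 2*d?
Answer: -93/38140 - 340*sqrt(85)/4387 ≈ -0.71697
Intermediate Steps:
r(S) = sqrt(2)*S**(3/2) (r(S) = sqrt(2*S)*S = (sqrt(2)*sqrt(S))*S = sqrt(2)*S**(3/2))
Q(191, -44)/38140 + r(170)/(-4387) = (-5 + 2*(-44))/38140 + (sqrt(2)*170**(3/2))/(-4387) = (-5 - 88)*(1/38140) + (sqrt(2)*(170*sqrt(170)))*(-1/4387) = -93*1/38140 + (340*sqrt(85))*(-1/4387) = -93/38140 - 340*sqrt(85)/4387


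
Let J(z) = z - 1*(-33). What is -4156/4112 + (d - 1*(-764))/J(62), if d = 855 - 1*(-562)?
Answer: 2143363/97660 ≈ 21.947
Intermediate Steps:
d = 1417 (d = 855 + 562 = 1417)
J(z) = 33 + z (J(z) = z + 33 = 33 + z)
-4156/4112 + (d - 1*(-764))/J(62) = -4156/4112 + (1417 - 1*(-764))/(33 + 62) = -4156*1/4112 + (1417 + 764)/95 = -1039/1028 + 2181*(1/95) = -1039/1028 + 2181/95 = 2143363/97660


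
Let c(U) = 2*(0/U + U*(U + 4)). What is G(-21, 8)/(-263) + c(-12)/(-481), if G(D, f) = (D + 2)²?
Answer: -224137/126503 ≈ -1.7718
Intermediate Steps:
G(D, f) = (2 + D)²
c(U) = 2*U*(4 + U) (c(U) = 2*(0 + U*(4 + U)) = 2*(U*(4 + U)) = 2*U*(4 + U))
G(-21, 8)/(-263) + c(-12)/(-481) = (2 - 21)²/(-263) + (2*(-12)*(4 - 12))/(-481) = (-19)²*(-1/263) + (2*(-12)*(-8))*(-1/481) = 361*(-1/263) + 192*(-1/481) = -361/263 - 192/481 = -224137/126503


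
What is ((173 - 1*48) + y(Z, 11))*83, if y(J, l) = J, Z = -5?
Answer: 9960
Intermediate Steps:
((173 - 1*48) + y(Z, 11))*83 = ((173 - 1*48) - 5)*83 = ((173 - 48) - 5)*83 = (125 - 5)*83 = 120*83 = 9960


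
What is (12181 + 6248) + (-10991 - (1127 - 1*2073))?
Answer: 8384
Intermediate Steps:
(12181 + 6248) + (-10991 - (1127 - 1*2073)) = 18429 + (-10991 - (1127 - 2073)) = 18429 + (-10991 - 1*(-946)) = 18429 + (-10991 + 946) = 18429 - 10045 = 8384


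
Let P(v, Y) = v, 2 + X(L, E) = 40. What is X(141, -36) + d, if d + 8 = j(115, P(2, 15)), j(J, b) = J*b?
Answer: 260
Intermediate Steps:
X(L, E) = 38 (X(L, E) = -2 + 40 = 38)
d = 222 (d = -8 + 115*2 = -8 + 230 = 222)
X(141, -36) + d = 38 + 222 = 260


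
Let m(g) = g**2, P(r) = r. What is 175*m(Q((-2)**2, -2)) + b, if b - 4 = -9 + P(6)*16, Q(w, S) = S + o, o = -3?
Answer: 4466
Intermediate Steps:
Q(w, S) = -3 + S (Q(w, S) = S - 3 = -3 + S)
b = 91 (b = 4 + (-9 + 6*16) = 4 + (-9 + 96) = 4 + 87 = 91)
175*m(Q((-2)**2, -2)) + b = 175*(-3 - 2)**2 + 91 = 175*(-5)**2 + 91 = 175*25 + 91 = 4375 + 91 = 4466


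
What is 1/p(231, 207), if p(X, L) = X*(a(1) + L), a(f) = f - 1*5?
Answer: 1/46893 ≈ 2.1325e-5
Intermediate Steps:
a(f) = -5 + f (a(f) = f - 5 = -5 + f)
p(X, L) = X*(-4 + L) (p(X, L) = X*((-5 + 1) + L) = X*(-4 + L))
1/p(231, 207) = 1/(231*(-4 + 207)) = 1/(231*203) = 1/46893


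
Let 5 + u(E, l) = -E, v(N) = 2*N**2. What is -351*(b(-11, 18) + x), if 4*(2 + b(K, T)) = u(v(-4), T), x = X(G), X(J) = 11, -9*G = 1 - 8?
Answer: 351/4 ≈ 87.750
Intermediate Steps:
G = 7/9 (G = -(1 - 8)/9 = -1/9*(-7) = 7/9 ≈ 0.77778)
u(E, l) = -5 - E
x = 11
b(K, T) = -45/4 (b(K, T) = -2 + (-5 - 2*(-4)**2)/4 = -2 + (-5 - 2*16)/4 = -2 + (-5 - 1*32)/4 = -2 + (-5 - 32)/4 = -2 + (1/4)*(-37) = -2 - 37/4 = -45/4)
-351*(b(-11, 18) + x) = -351*(-45/4 + 11) = -351*(-1/4) = 351/4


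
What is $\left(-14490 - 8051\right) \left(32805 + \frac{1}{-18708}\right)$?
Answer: $- \frac{13833770980999}{18708} \approx -7.3946 \cdot 10^{8}$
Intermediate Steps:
$\left(-14490 - 8051\right) \left(32805 + \frac{1}{-18708}\right) = - 22541 \left(32805 - \frac{1}{18708}\right) = \left(-22541\right) \frac{613715939}{18708} = - \frac{13833770980999}{18708}$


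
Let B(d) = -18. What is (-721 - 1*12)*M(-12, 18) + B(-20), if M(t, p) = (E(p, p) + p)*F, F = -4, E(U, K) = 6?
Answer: 70350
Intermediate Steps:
M(t, p) = -24 - 4*p (M(t, p) = (6 + p)*(-4) = -24 - 4*p)
(-721 - 1*12)*M(-12, 18) + B(-20) = (-721 - 1*12)*(-24 - 4*18) - 18 = (-721 - 12)*(-24 - 72) - 18 = -733*(-96) - 18 = 70368 - 18 = 70350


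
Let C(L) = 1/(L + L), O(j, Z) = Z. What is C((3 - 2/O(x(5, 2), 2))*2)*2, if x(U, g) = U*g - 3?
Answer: 1/4 ≈ 0.25000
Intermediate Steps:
x(U, g) = -3 + U*g
C(L) = 1/(2*L)
C((3 - 2/O(x(5, 2), 2))*2)*2 = (1/(2*(((3 - 2/2)*2))))*2 = (1/(2*(((3 - 2*1/2)*2))))*2 = (1/(2*(((3 - 1)*2))))*2 = (1/(2*((2*2))))*2 = ((1/2)/4)*2 = ((1/2)*(1/4))*2 = (1/8)*2 = 1/4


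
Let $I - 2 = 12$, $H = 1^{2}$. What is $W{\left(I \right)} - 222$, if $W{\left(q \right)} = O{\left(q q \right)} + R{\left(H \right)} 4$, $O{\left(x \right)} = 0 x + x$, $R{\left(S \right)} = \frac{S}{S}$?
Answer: $-22$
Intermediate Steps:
$H = 1$
$R{\left(S \right)} = 1$
$O{\left(x \right)} = x$ ($O{\left(x \right)} = 0 + x = x$)
$I = 14$ ($I = 2 + 12 = 14$)
$W{\left(q \right)} = 4 + q^{2}$ ($W{\left(q \right)} = q q + 1 \cdot 4 = q^{2} + 4 = 4 + q^{2}$)
$W{\left(I \right)} - 222 = \left(4 + 14^{2}\right) - 222 = \left(4 + 196\right) - 222 = 200 - 222 = -22$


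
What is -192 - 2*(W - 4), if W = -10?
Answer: -164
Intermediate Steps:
-192 - 2*(W - 4) = -192 - 2*(-10 - 4) = -192 - 2*(-14) = -192 - 1*(-28) = -192 + 28 = -164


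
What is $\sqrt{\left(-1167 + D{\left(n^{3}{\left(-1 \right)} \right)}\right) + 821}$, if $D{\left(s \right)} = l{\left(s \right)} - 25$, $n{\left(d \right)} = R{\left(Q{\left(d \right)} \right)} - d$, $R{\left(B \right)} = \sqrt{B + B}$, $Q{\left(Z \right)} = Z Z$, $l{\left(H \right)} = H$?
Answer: $\sqrt{-371 + \left(1 + \sqrt{2}\right)^{3}} \approx 18.893 i$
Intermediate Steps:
$Q{\left(Z \right)} = Z^{2}$
$R{\left(B \right)} = \sqrt{2} \sqrt{B}$ ($R{\left(B \right)} = \sqrt{2 B} = \sqrt{2} \sqrt{B}$)
$n{\left(d \right)} = - d + \sqrt{2} \sqrt{d^{2}}$ ($n{\left(d \right)} = \sqrt{2} \sqrt{d^{2}} - d = - d + \sqrt{2} \sqrt{d^{2}}$)
$D{\left(s \right)} = -25 + s$ ($D{\left(s \right)} = s - 25 = -25 + s$)
$\sqrt{\left(-1167 + D{\left(n^{3}{\left(-1 \right)} \right)}\right) + 821} = \sqrt{\left(-1167 - \left(25 - \left(\left(-1\right) \left(-1\right) + \sqrt{2} \sqrt{\left(-1\right)^{2}}\right)^{3}\right)\right) + 821} = \sqrt{\left(-1167 - \left(25 - \left(1 + \sqrt{2} \sqrt{1}\right)^{3}\right)\right) + 821} = \sqrt{\left(-1167 - \left(25 - \left(1 + \sqrt{2} \cdot 1\right)^{3}\right)\right) + 821} = \sqrt{\left(-1167 - \left(25 - \left(1 + \sqrt{2}\right)^{3}\right)\right) + 821} = \sqrt{\left(-1192 + \left(1 + \sqrt{2}\right)^{3}\right) + 821} = \sqrt{-371 + \left(1 + \sqrt{2}\right)^{3}}$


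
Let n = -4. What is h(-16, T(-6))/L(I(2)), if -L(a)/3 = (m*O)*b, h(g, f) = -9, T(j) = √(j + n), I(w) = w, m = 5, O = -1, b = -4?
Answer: 3/20 ≈ 0.15000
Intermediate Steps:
T(j) = √(-4 + j) (T(j) = √(j - 4) = √(-4 + j))
L(a) = -60 (L(a) = -3*5*(-1)*(-4) = -(-15)*(-4) = -3*20 = -60)
h(-16, T(-6))/L(I(2)) = -9/(-60) = -9*(-1/60) = 3/20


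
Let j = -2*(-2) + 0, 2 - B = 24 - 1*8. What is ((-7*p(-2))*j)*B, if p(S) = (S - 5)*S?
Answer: 5488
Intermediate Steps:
B = -14 (B = 2 - (24 - 1*8) = 2 - (24 - 8) = 2 - 1*16 = 2 - 16 = -14)
j = 4 (j = 4 + 0 = 4)
p(S) = S*(-5 + S) (p(S) = (-5 + S)*S = S*(-5 + S))
((-7*p(-2))*j)*B = (-(-14)*(-5 - 2)*4)*(-14) = (-(-14)*(-7)*4)*(-14) = (-7*14*4)*(-14) = -98*4*(-14) = -392*(-14) = 5488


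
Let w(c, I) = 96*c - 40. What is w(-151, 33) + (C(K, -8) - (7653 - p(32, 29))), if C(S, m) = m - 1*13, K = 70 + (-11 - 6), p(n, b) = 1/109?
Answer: -2420889/109 ≈ -22210.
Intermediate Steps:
p(n, b) = 1/109
w(c, I) = -40 + 96*c
K = 53 (K = 70 - 17 = 53)
C(S, m) = -13 + m (C(S, m) = m - 13 = -13 + m)
w(-151, 33) + (C(K, -8) - (7653 - p(32, 29))) = (-40 + 96*(-151)) + ((-13 - 8) - (7653 - 1*1/109)) = (-40 - 14496) + (-21 - (7653 - 1/109)) = -14536 + (-21 - 1*834176/109) = -14536 + (-21 - 834176/109) = -14536 - 836465/109 = -2420889/109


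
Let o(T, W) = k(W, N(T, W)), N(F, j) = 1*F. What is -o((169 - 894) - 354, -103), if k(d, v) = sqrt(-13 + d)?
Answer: -2*I*sqrt(29) ≈ -10.77*I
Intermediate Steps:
N(F, j) = F
o(T, W) = sqrt(-13 + W)
-o((169 - 894) - 354, -103) = -sqrt(-13 - 103) = -sqrt(-116) = -2*I*sqrt(29)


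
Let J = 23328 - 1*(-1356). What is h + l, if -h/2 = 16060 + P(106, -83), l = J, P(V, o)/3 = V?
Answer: -8072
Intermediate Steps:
P(V, o) = 3*V
J = 24684 (J = 23328 + 1356 = 24684)
l = 24684
h = -32756 (h = -2*(16060 + 3*106) = -2*(16060 + 318) = -2*16378 = -32756)
h + l = -32756 + 24684 = -8072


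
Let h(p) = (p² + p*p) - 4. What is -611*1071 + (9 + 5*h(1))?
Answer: -654382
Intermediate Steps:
h(p) = -4 + 2*p² (h(p) = (p² + p²) - 4 = 2*p² - 4 = -4 + 2*p²)
-611*1071 + (9 + 5*h(1)) = -611*1071 + (9 + 5*(-4 + 2*1²)) = -654381 + (9 + 5*(-4 + 2*1)) = -654381 + (9 + 5*(-4 + 2)) = -654381 + (9 + 5*(-2)) = -654381 + (9 - 10) = -654381 - 1 = -654382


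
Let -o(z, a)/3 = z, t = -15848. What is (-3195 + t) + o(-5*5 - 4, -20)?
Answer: -18956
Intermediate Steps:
o(z, a) = -3*z
(-3195 + t) + o(-5*5 - 4, -20) = (-3195 - 15848) - 3*(-5*5 - 4) = -19043 - 3*(-25 - 4) = -19043 - 3*(-29) = -19043 + 87 = -18956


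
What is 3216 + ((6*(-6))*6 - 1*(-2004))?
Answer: 5004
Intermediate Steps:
3216 + ((6*(-6))*6 - 1*(-2004)) = 3216 + (-36*6 + 2004) = 3216 + (-216 + 2004) = 3216 + 1788 = 5004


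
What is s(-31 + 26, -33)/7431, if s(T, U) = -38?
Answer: -38/7431 ≈ -0.0051137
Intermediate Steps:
s(-31 + 26, -33)/7431 = -38/7431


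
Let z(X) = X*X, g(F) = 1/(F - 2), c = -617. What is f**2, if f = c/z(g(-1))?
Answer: 30835809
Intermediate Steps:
g(F) = 1/(-2 + F)
z(X) = X**2
f = -5553 (f = -617*(-2 - 1)**2 = -617/((1/(-3))**2) = -617/((-1/3)**2) = -617/1/9 = -617*9 = -5553)
f**2 = (-5553)**2 = 30835809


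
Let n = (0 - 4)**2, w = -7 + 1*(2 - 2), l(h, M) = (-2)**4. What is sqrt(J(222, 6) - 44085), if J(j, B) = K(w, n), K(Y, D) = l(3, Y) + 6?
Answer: I*sqrt(44063) ≈ 209.91*I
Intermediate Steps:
l(h, M) = 16
w = -7 (w = -7 + 1*0 = -7 + 0 = -7)
n = 16 (n = (-4)**2 = 16)
K(Y, D) = 22 (K(Y, D) = 16 + 6 = 22)
J(j, B) = 22
sqrt(J(222, 6) - 44085) = sqrt(22 - 44085) = sqrt(-44063) = I*sqrt(44063)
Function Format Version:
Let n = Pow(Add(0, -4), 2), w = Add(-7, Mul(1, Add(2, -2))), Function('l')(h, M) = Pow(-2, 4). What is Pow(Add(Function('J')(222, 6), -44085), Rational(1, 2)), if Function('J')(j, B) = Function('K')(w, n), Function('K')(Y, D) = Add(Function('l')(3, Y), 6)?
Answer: Mul(I, Pow(44063, Rational(1, 2))) ≈ Mul(209.91, I)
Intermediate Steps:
Function('l')(h, M) = 16
w = -7 (w = Add(-7, Mul(1, 0)) = Add(-7, 0) = -7)
n = 16 (n = Pow(-4, 2) = 16)
Function('K')(Y, D) = 22 (Function('K')(Y, D) = Add(16, 6) = 22)
Function('J')(j, B) = 22
Pow(Add(Function('J')(222, 6), -44085), Rational(1, 2)) = Pow(Add(22, -44085), Rational(1, 2)) = Pow(-44063, Rational(1, 2)) = Mul(I, Pow(44063, Rational(1, 2)))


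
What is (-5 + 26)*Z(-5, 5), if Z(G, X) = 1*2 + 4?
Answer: 126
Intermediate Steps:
Z(G, X) = 6 (Z(G, X) = 2 + 4 = 6)
(-5 + 26)*Z(-5, 5) = (-5 + 26)*6 = 21*6 = 126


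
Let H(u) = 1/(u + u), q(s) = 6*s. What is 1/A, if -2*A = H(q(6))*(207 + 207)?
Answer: -8/23 ≈ -0.34783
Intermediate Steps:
H(u) = 1/(2*u)
A = -23/8 (A = -1/(2*((6*6)))*(207 + 207)/2 = -(½)/36*414/2 = -(½)*(1/36)*414/2 = -414/144 = -½*23/4 = -23/8 ≈ -2.8750)
1/A = 1/(-23/8) = -8/23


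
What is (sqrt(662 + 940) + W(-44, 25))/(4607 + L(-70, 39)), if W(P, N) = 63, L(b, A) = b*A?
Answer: 63/1877 + 3*sqrt(178)/1877 ≈ 0.054888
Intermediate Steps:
L(b, A) = A*b
(sqrt(662 + 940) + W(-44, 25))/(4607 + L(-70, 39)) = (sqrt(662 + 940) + 63)/(4607 + 39*(-70)) = (sqrt(1602) + 63)/(4607 - 2730) = (3*sqrt(178) + 63)/1877 = (63 + 3*sqrt(178))*(1/1877) = 63/1877 + 3*sqrt(178)/1877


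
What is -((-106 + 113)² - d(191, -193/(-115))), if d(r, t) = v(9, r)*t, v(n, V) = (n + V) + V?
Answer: 3036/5 ≈ 607.20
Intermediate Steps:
v(n, V) = n + 2*V (v(n, V) = (V + n) + V = n + 2*V)
d(r, t) = t*(9 + 2*r) (d(r, t) = (9 + 2*r)*t = t*(9 + 2*r))
-((-106 + 113)² - d(191, -193/(-115))) = -((-106 + 113)² - (-193/(-115))*(9 + 2*191)) = -(7² - (-193*(-1/115))*(9 + 382)) = -(49 - 193*391/115) = -(49 - 1*3281/5) = -(49 - 3281/5) = -1*(-3036/5) = 3036/5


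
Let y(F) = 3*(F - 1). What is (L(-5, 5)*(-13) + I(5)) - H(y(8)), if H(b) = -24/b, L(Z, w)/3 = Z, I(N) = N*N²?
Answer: 2248/7 ≈ 321.14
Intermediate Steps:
y(F) = -3 + 3*F (y(F) = 3*(-1 + F) = -3 + 3*F)
I(N) = N³
L(Z, w) = 3*Z
(L(-5, 5)*(-13) + I(5)) - H(y(8)) = ((3*(-5))*(-13) + 5³) - (-24)/(-3 + 3*8) = (-15*(-13) + 125) - (-24)/(-3 + 24) = (195 + 125) - (-24)/21 = 320 - (-24)/21 = 320 - 1*(-8/7) = 320 + 8/7 = 2248/7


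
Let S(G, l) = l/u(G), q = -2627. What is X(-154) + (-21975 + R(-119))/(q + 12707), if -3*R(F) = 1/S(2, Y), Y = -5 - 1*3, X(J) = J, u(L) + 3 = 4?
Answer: -37783079/241920 ≈ -156.18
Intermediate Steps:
u(L) = 1 (u(L) = -3 + 4 = 1)
Y = -8 (Y = -5 - 3 = -8)
S(G, l) = l (S(G, l) = l/1 = l*1 = l)
R(F) = 1/24 (R(F) = -⅓/(-8) = -⅓*(-⅛) = 1/24)
X(-154) + (-21975 + R(-119))/(q + 12707) = -154 + (-21975 + 1/24)/(-2627 + 12707) = -154 - 527399/24/10080 = -154 - 527399/24*1/10080 = -154 - 527399/241920 = -37783079/241920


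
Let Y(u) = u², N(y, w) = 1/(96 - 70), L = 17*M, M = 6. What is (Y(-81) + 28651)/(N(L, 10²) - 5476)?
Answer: -915512/142375 ≈ -6.4303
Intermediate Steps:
L = 102 (L = 17*6 = 102)
N(y, w) = 1/26
(Y(-81) + 28651)/(N(L, 10²) - 5476) = ((-81)² + 28651)/(1/26 - 5476) = (6561 + 28651)/(-142375/26) = 35212*(-26/142375) = -915512/142375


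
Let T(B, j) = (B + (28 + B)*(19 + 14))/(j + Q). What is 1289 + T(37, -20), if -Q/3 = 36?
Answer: 81405/64 ≈ 1272.0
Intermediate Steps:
Q = -108 (Q = -3*36 = -108)
T(B, j) = (924 + 34*B)/(-108 + j) (T(B, j) = (B + (28 + B)*(19 + 14))/(j - 108) = (B + (28 + B)*33)/(-108 + j) = (B + (924 + 33*B))/(-108 + j) = (924 + 34*B)/(-108 + j))
1289 + T(37, -20) = 1289 + 2*(462 + 17*37)/(-108 - 20) = 1289 + 2*(462 + 629)/(-128) = 1289 + 2*(-1/128)*1091 = 1289 - 1091/64 = 81405/64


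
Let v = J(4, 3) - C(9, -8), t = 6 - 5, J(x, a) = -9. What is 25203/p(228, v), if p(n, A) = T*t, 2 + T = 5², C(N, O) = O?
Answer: 25203/23 ≈ 1095.8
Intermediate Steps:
t = 1
T = 23 (T = -2 + 5² = -2 + 25 = 23)
v = -1 (v = -9 - 1*(-8) = -9 + 8 = -1)
p(n, A) = 23 (p(n, A) = 23*1 = 23)
25203/p(228, v) = 25203/23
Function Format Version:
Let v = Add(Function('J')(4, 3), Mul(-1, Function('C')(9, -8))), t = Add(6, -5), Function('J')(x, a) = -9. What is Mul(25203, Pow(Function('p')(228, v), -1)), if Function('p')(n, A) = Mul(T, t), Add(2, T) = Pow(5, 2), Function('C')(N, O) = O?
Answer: Rational(25203, 23) ≈ 1095.8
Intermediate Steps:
t = 1
T = 23 (T = Add(-2, Pow(5, 2)) = Add(-2, 25) = 23)
v = -1 (v = Add(-9, Mul(-1, -8)) = Add(-9, 8) = -1)
Function('p')(n, A) = 23 (Function('p')(n, A) = Mul(23, 1) = 23)
Mul(25203, Pow(Function('p')(228, v), -1)) = Mul(25203, Pow(23, -1)) = Mul(25203, Rational(1, 23)) = Rational(25203, 23)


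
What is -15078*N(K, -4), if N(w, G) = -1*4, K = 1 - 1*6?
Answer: 60312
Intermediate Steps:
K = -5 (K = 1 - 6 = -5)
N(w, G) = -4
-15078*N(K, -4) = -15078*(-4) = 60312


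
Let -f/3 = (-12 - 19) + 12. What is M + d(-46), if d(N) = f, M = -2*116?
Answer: -175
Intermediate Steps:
f = 57 (f = -3*((-12 - 19) + 12) = -3*(-31 + 12) = -3*(-19) = 57)
M = -232
d(N) = 57
M + d(-46) = -232 + 57 = -175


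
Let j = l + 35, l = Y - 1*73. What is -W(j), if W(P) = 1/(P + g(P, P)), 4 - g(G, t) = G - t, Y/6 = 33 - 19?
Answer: -1/50 ≈ -0.020000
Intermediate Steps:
Y = 84 (Y = 6*(33 - 19) = 6*14 = 84)
g(G, t) = 4 + t - G (g(G, t) = 4 - (G - t) = 4 + (t - G) = 4 + t - G)
l = 11 (l = 84 - 1*73 = 84 - 73 = 11)
j = 46 (j = 11 + 35 = 46)
W(P) = 1/(4 + P) (W(P) = 1/(P + (4 + P - P)) = 1/(P + 4) = 1/(4 + P))
-W(j) = -1/(4 + 46) = -1/50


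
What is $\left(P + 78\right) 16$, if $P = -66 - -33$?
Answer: $720$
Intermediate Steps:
$P = -33$ ($P = -66 + 33 = -33$)
$\left(P + 78\right) 16 = \left(-33 + 78\right) 16 = 45 \cdot 16 = 720$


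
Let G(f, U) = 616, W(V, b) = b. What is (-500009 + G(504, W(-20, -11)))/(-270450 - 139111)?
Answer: 499393/409561 ≈ 1.2193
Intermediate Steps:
(-500009 + G(504, W(-20, -11)))/(-270450 - 139111) = (-500009 + 616)/(-270450 - 139111) = -499393/(-409561) = -499393*(-1/409561) = 499393/409561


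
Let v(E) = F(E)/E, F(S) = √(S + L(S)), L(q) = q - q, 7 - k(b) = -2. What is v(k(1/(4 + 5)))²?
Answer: ⅑ ≈ 0.11111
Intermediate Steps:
k(b) = 9 (k(b) = 7 - 1*(-2) = 7 + 2 = 9)
L(q) = 0
F(S) = √S (F(S) = √(S + 0) = √S)
v(E) = E^(-½) (v(E) = √E/E = E^(-½))
v(k(1/(4 + 5)))² = (9^(-½))² = (⅓)² = ⅑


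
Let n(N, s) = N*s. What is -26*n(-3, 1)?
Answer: 78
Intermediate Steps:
-26*n(-3, 1) = -(-78) = -26*(-3) = 78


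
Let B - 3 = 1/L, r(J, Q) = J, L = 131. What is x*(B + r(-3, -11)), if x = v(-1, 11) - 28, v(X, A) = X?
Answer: -29/131 ≈ -0.22137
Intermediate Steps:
B = 394/131 (B = 3 + 1/131 = 394/131 ≈ 3.0076)
x = -29 (x = -1 - 28 = -29)
x*(B + r(-3, -11)) = -29*(394/131 - 3) = -29*1/131 = -29/131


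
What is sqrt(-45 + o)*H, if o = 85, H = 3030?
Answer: 6060*sqrt(10) ≈ 19163.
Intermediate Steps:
sqrt(-45 + o)*H = sqrt(-45 + 85)*3030 = sqrt(40)*3030 = (2*sqrt(10))*3030 = 6060*sqrt(10)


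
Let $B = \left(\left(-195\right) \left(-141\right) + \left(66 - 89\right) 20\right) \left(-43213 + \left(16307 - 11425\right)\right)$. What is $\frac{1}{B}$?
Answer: $- \frac{1}{1036278585} \approx -9.6499 \cdot 10^{-10}$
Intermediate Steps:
$B = -1036278585$ ($B = \left(27495 - 460\right) \left(-43213 + \left(16307 - 11425\right)\right) = \left(27495 - 460\right) \left(-43213 + 4882\right) = 27035 \left(-38331\right) = -1036278585$)
$\frac{1}{B} = \frac{1}{-1036278585} = - \frac{1}{1036278585}$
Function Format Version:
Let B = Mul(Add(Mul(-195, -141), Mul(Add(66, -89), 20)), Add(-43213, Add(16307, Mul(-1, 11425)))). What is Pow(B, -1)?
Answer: Rational(-1, 1036278585) ≈ -9.6499e-10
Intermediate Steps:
B = -1036278585 (B = Mul(Add(27495, Mul(-23, 20)), Add(-43213, Add(16307, -11425))) = Mul(Add(27495, -460), Add(-43213, 4882)) = Mul(27035, -38331) = -1036278585)
Pow(B, -1) = Pow(-1036278585, -1) = Rational(-1, 1036278585)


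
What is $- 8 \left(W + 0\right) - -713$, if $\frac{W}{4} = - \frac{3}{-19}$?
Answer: $\frac{13451}{19} \approx 707.95$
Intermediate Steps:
$W = \frac{12}{19}$ ($W = 4 \left(- \frac{3}{-19}\right) = 4 \left(\left(-3\right) \left(- \frac{1}{19}\right)\right) = 4 \cdot \frac{3}{19} = \frac{12}{19} \approx 0.63158$)
$- 8 \left(W + 0\right) - -713 = - 8 \left(\frac{12}{19} + 0\right) - -713 = \left(-8\right) \frac{12}{19} + 713 = - \frac{96}{19} + 713 = \frac{13451}{19}$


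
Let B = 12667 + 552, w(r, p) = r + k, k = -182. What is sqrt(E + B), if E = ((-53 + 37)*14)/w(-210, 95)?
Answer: sqrt(647759)/7 ≈ 114.98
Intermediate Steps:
w(r, p) = -182 + r (w(r, p) = r - 182 = -182 + r)
B = 13219
E = 4/7 (E = ((-53 + 37)*14)/(-182 - 210) = -16*14/(-392) = -224*(-1/392) = 4/7 ≈ 0.57143)
sqrt(E + B) = sqrt(4/7 + 13219) = sqrt(92537/7) = sqrt(647759)/7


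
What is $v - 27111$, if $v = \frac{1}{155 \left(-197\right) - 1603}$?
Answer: $- \frac{871293319}{32138} \approx -27111.0$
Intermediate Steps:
$v = - \frac{1}{32138}$ ($v = \frac{1}{-30535 - 1603} = \frac{1}{-32138} = - \frac{1}{32138} \approx -3.1116 \cdot 10^{-5}$)
$v - 27111 = - \frac{1}{32138} - 27111 = - \frac{871293319}{32138}$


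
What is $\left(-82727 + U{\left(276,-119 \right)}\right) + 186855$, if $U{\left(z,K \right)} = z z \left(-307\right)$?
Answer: $-23281904$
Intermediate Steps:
$U{\left(z,K \right)} = - 307 z^{2}$ ($U{\left(z,K \right)} = z^{2} \left(-307\right) = - 307 z^{2}$)
$\left(-82727 + U{\left(276,-119 \right)}\right) + 186855 = \left(-82727 - 307 \cdot 276^{2}\right) + 186855 = \left(-82727 - 23386032\right) + 186855 = -23468759 + 186855 = -23281904$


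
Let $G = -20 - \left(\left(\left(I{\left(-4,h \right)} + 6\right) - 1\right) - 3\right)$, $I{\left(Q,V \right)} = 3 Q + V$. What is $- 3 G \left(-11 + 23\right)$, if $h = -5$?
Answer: $180$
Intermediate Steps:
$I{\left(Q,V \right)} = V + 3 Q$
$G = -5$ ($G = -20 - \left(\left(\left(\left(-5 + 3 \left(-4\right)\right) + 6\right) - 1\right) - 3\right) = -20 - \left(\left(\left(\left(-5 - 12\right) + 6\right) - 1\right) - 3\right) = -20 - \left(\left(\left(-17 + 6\right) - 1\right) - 3\right) = -20 - \left(\left(-11 - 1\right) - 3\right) = -20 - \left(-12 - 3\right) = -20 - -15 = -20 + 15 = -5$)
$- 3 G \left(-11 + 23\right) = \left(-3\right) \left(-5\right) \left(-11 + 23\right) = 15 \cdot 12 = 180$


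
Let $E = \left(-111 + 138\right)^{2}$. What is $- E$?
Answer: $-729$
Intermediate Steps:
$E = 729$ ($E = 27^{2} = 729$)
$- E = \left(-1\right) 729 = -729$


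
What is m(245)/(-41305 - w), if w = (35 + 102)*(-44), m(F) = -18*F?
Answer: 1470/11759 ≈ 0.12501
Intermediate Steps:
w = -6028 (w = 137*(-44) = -6028)
m(245)/(-41305 - w) = (-18*245)/(-41305 - 1*(-6028)) = -4410/(-41305 + 6028) = -4410/(-35277) = -4410*(-1/35277) = 1470/11759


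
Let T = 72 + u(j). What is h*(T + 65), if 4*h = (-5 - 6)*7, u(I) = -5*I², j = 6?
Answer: 3311/4 ≈ 827.75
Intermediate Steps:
h = -77/4 (h = ((-5 - 6)*7)/4 = (-11*7)/4 = (¼)*(-77) = -77/4 ≈ -19.250)
T = -108 (T = 72 - 5*6² = 72 - 5*36 = 72 - 180 = -108)
h*(T + 65) = -77*(-108 + 65)/4 = -77/4*(-43) = 3311/4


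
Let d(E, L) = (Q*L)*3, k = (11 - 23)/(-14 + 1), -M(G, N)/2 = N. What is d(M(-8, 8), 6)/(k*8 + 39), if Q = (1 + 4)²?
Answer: 650/67 ≈ 9.7015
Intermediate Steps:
Q = 25 (Q = 5² = 25)
M(G, N) = -2*N
k = 12/13 (k = -12/(-13) = -12*(-1/13) = 12/13 ≈ 0.92308)
d(E, L) = 75*L (d(E, L) = (25*L)*3 = 75*L)
d(M(-8, 8), 6)/(k*8 + 39) = (75*6)/((12/13)*8 + 39) = 450/(96/13 + 39) = 450/(603/13) = 450*(13/603) = 650/67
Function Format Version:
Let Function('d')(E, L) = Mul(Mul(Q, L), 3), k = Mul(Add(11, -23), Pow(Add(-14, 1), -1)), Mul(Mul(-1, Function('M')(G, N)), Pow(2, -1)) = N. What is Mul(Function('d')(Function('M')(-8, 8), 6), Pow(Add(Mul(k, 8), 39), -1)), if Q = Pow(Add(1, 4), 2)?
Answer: Rational(650, 67) ≈ 9.7015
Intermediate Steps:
Q = 25 (Q = Pow(5, 2) = 25)
Function('M')(G, N) = Mul(-2, N)
k = Rational(12, 13) (k = Mul(-12, Pow(-13, -1)) = Mul(-12, Rational(-1, 13)) = Rational(12, 13) ≈ 0.92308)
Function('d')(E, L) = Mul(75, L) (Function('d')(E, L) = Mul(Mul(25, L), 3) = Mul(75, L))
Mul(Function('d')(Function('M')(-8, 8), 6), Pow(Add(Mul(k, 8), 39), -1)) = Mul(Mul(75, 6), Pow(Add(Mul(Rational(12, 13), 8), 39), -1)) = Mul(450, Pow(Add(Rational(96, 13), 39), -1)) = Mul(450, Pow(Rational(603, 13), -1)) = Mul(450, Rational(13, 603)) = Rational(650, 67)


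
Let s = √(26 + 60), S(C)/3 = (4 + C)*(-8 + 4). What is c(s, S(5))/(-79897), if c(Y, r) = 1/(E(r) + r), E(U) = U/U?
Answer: 1/8548979 ≈ 1.1697e-7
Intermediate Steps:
S(C) = -48 - 12*C (S(C) = 3*((4 + C)*(-8 + 4)) = 3*((4 + C)*(-4)) = 3*(-16 - 4*C) = -48 - 12*C)
E(U) = 1
s = √86 ≈ 9.2736
c(Y, r) = 1/(1 + r)
c(s, S(5))/(-79897) = 1/((1 + (-48 - 12*5))*(-79897)) = -1/79897/(1 + (-48 - 60)) = -1/79897/(1 - 108) = -1/79897/(-107) = -1/107*(-1/79897) = 1/8548979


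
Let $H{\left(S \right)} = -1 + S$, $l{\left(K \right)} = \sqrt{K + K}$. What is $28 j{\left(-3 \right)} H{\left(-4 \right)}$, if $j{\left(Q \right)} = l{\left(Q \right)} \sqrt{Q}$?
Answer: $420 \sqrt{2} \approx 593.97$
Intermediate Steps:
$l{\left(K \right)} = \sqrt{2} \sqrt{K}$ ($l{\left(K \right)} = \sqrt{2 K} = \sqrt{2} \sqrt{K}$)
$j{\left(Q \right)} = Q \sqrt{2}$ ($j{\left(Q \right)} = \sqrt{2} \sqrt{Q} \sqrt{Q} = Q \sqrt{2}$)
$28 j{\left(-3 \right)} H{\left(-4 \right)} = 28 \left(- 3 \sqrt{2}\right) \left(-1 - 4\right) = - 84 \sqrt{2} \left(-5\right) = 420 \sqrt{2}$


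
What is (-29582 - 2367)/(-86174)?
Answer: 31949/86174 ≈ 0.37075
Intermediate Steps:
(-29582 - 2367)/(-86174) = -31949*(-1/86174) = 31949/86174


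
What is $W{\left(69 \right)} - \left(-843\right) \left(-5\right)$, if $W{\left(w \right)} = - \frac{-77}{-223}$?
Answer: $- \frac{940022}{223} \approx -4215.3$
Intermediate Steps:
$W{\left(w \right)} = - \frac{77}{223}$ ($W{\left(w \right)} = - \frac{\left(-77\right) \left(-1\right)}{223} = \left(-1\right) \frac{77}{223} = - \frac{77}{223}$)
$W{\left(69 \right)} - \left(-843\right) \left(-5\right) = - \frac{77}{223} - \left(-843\right) \left(-5\right) = - \frac{77}{223} - 4215 = - \frac{940022}{223}$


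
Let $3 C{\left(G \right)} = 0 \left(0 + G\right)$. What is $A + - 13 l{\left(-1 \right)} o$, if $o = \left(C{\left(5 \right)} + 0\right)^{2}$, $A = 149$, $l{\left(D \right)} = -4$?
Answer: $149$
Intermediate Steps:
$C{\left(G \right)} = 0$ ($C{\left(G \right)} = \frac{0 \left(0 + G\right)}{3} = \frac{0 G}{3} = \frac{1}{3} \cdot 0 = 0$)
$o = 0$ ($o = \left(0 + 0\right)^{2} = 0^{2} = 0$)
$A + - 13 l{\left(-1 \right)} o = 149 + \left(-13\right) \left(-4\right) 0 = 149 + 52 \cdot 0 = 149 + 0 = 149$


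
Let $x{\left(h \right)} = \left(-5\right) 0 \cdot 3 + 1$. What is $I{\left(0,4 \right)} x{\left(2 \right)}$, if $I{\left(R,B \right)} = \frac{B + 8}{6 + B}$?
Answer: $\frac{6}{5} \approx 1.2$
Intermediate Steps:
$I{\left(R,B \right)} = \frac{8 + B}{6 + B}$
$x{\left(h \right)} = 1$ ($x{\left(h \right)} = 0 \cdot 3 + 1 = 0 + 1 = 1$)
$I{\left(0,4 \right)} x{\left(2 \right)} = \frac{8 + 4}{6 + 4} \cdot 1 = \frac{1}{10} \cdot 12 \cdot 1 = \frac{6}{5} \cdot 1 = \frac{6}{5}$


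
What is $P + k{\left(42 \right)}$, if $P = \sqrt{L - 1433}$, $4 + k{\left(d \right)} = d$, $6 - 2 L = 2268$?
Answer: $38 + 2 i \sqrt{641} \approx 38.0 + 50.636 i$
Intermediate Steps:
$L = -1131$ ($L = 3 - 1134 = -1131$)
$k{\left(d \right)} = -4 + d$
$P = 2 i \sqrt{641}$ ($P = \sqrt{-1131 - 1433} = \sqrt{-2564} = 2 i \sqrt{641} \approx 50.636 i$)
$P + k{\left(42 \right)} = 2 i \sqrt{641} + \left(-4 + 42\right) = 2 i \sqrt{641} + 38 = 38 + 2 i \sqrt{641}$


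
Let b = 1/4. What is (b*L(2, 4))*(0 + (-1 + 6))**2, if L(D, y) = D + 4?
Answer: 75/2 ≈ 37.500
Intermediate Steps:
b = 1/4 ≈ 0.25000
L(D, y) = 4 + D
(b*L(2, 4))*(0 + (-1 + 6))**2 = ((4 + 2)/4)*(0 + (-1 + 6))**2 = ((1/4)*6)*(0 + 5)**2 = (3/2)*5**2 = (3/2)*25 = 75/2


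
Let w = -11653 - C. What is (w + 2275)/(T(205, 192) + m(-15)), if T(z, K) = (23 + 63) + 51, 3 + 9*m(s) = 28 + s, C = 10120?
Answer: -175482/1243 ≈ -141.18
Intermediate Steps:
m(s) = 25/9 + s/9 (m(s) = -1/3 + (28 + s)/9 = -1/3 + (28/9 + s/9) = 25/9 + s/9)
T(z, K) = 137 (T(z, K) = 86 + 51 = 137)
w = -21773 (w = -11653 - 1*10120 = -11653 - 10120 = -21773)
(w + 2275)/(T(205, 192) + m(-15)) = (-21773 + 2275)/(137 + (25/9 + (1/9)*(-15))) = -19498/(137 + (25/9 - 5/3)) = -19498/(137 + 10/9) = -19498/1243/9 = -19498*9/1243 = -175482/1243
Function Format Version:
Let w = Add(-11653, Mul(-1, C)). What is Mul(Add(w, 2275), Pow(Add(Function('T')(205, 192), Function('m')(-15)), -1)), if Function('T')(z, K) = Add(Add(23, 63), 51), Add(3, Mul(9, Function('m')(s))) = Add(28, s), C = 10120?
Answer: Rational(-175482, 1243) ≈ -141.18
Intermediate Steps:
Function('m')(s) = Add(Rational(25, 9), Mul(Rational(1, 9), s)) (Function('m')(s) = Add(Rational(-1, 3), Mul(Rational(1, 9), Add(28, s))) = Add(Rational(-1, 3), Add(Rational(28, 9), Mul(Rational(1, 9), s))) = Add(Rational(25, 9), Mul(Rational(1, 9), s)))
Function('T')(z, K) = 137 (Function('T')(z, K) = Add(86, 51) = 137)
w = -21773 (w = Add(-11653, Mul(-1, 10120)) = Add(-11653, -10120) = -21773)
Mul(Add(w, 2275), Pow(Add(Function('T')(205, 192), Function('m')(-15)), -1)) = Mul(Add(-21773, 2275), Pow(Add(137, Add(Rational(25, 9), Mul(Rational(1, 9), -15))), -1)) = Mul(-19498, Pow(Add(137, Add(Rational(25, 9), Rational(-5, 3))), -1)) = Mul(-19498, Pow(Add(137, Rational(10, 9)), -1)) = Mul(-19498, Pow(Rational(1243, 9), -1)) = Mul(-19498, Rational(9, 1243)) = Rational(-175482, 1243)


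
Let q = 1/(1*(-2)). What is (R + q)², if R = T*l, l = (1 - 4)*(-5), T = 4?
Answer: 14161/4 ≈ 3540.3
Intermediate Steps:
l = 15 (l = -3*(-5) = 15)
q = -½ (q = 1/(-2) = -½ ≈ -0.50000)
R = 60 (R = 4*15 = 60)
(R + q)² = (60 - ½)² = (119/2)² = 14161/4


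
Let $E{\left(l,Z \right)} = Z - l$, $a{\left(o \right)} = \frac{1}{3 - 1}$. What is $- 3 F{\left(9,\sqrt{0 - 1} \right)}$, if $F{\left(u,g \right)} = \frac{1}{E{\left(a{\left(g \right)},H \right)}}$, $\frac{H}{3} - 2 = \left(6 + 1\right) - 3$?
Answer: $- \frac{6}{35} \approx -0.17143$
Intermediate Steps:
$H = 18$ ($H = 6 + 3 \left(\left(6 + 1\right) - 3\right) = 6 + 3 \left(7 - 3\right) = 6 + 3 \cdot 4 = 6 + 12 = 18$)
$a{\left(o \right)} = \frac{1}{2}$
$F{\left(u,g \right)} = \frac{2}{35}$ ($F{\left(u,g \right)} = \frac{1}{18 - \frac{1}{2}} = \frac{1}{\frac{35}{2}} = \frac{2}{35}$)
$- 3 F{\left(9,\sqrt{0 - 1} \right)} = \left(-3\right) \frac{2}{35} = - \frac{6}{35}$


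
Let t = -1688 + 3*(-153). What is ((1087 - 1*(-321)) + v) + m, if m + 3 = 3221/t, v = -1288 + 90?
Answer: 441208/2147 ≈ 205.50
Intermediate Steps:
t = -2147 (t = -1688 - 459 = -2147)
v = -1198
m = -9662/2147 (m = -3 + 3221/(-2147) = -3 + 3221*(-1/2147) = -3 - 3221/2147 = -9662/2147 ≈ -4.5002)
((1087 - 1*(-321)) + v) + m = ((1087 - 1*(-321)) - 1198) - 9662/2147 = ((1087 + 321) - 1198) - 9662/2147 = (1408 - 1198) - 9662/2147 = 210 - 9662/2147 = 441208/2147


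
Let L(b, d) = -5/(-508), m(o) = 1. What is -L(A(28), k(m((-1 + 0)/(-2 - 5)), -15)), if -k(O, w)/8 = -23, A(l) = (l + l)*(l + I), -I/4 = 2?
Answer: -5/508 ≈ -0.0098425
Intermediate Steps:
I = -8 (I = -4*2 = -8)
A(l) = 2*l*(-8 + l) (A(l) = (l + l)*(l - 8) = (2*l)*(-8 + l) = 2*l*(-8 + l))
k(O, w) = 184 (k(O, w) = -8*(-23) = 184)
L(b, d) = 5/508 (L(b, d) = -5*(-1/508) = 5/508)
-L(A(28), k(m((-1 + 0)/(-2 - 5)), -15)) = -1*5/508 = -5/508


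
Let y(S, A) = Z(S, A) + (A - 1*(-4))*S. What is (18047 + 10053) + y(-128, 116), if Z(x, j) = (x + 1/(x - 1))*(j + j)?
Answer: -2187556/129 ≈ -16958.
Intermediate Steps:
Z(x, j) = 2*j*(x + 1/(-1 + x)) (Z(x, j) = (x + 1/(-1 + x))*(2*j) = 2*j*(x + 1/(-1 + x)))
y(S, A) = S*(4 + A) + 2*A*(1 + S² - S)/(-1 + S) (y(S, A) = 2*A*(1 + S² - S)/(-1 + S) + (A - 1*(-4))*S = 2*A*(1 + S² - S)/(-1 + S) + (A + 4)*S = 2*A*(1 + S² - S)/(-1 + S) + (4 + A)*S = 2*A*(1 + S² - S)/(-1 + S) + S*(4 + A) = S*(4 + A) + 2*A*(1 + S² - S)/(-1 + S))
(18047 + 10053) + y(-128, 116) = (18047 + 10053) + (2*116*(1 + (-128)² - 1*(-128)) - 128*(-1 - 128)*(4 + 116))/(-1 - 128) = 28100 + (2*116*(1 + 16384 + 128) - 128*(-129)*120)/(-129) = 28100 - (2*116*16513 + 1981440)/129 = 28100 - (3831016 + 1981440)/129 = 28100 - 1/129*5812456 = 28100 - 5812456/129 = -2187556/129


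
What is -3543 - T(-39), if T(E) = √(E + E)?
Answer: -3543 - I*√78 ≈ -3543.0 - 8.8318*I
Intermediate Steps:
T(E) = √2*√E (T(E) = √(2*E) = √2*√E)
-3543 - T(-39) = -3543 - √2*√(-39) = -3543 - √2*I*√39 = -3543 - I*√78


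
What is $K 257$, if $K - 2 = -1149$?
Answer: $-294779$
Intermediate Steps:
$K = -1147$ ($K = 2 - 1149 = -1147$)
$K 257 = \left(-1147\right) 257 = -294779$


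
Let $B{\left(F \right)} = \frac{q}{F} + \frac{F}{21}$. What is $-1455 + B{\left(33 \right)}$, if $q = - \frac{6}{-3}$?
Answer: $- \frac{335728}{231} \approx -1453.4$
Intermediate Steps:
$q = 2$ ($q = \left(-6\right) \left(- \frac{1}{3}\right) = 2$)
$B{\left(F \right)} = \frac{2}{F} + \frac{F}{21}$
$-1455 + B{\left(33 \right)} = -1455 + \left(\frac{2}{33} + \frac{1}{21} \cdot 33\right) = -1455 + \left(2 \cdot \frac{1}{33} + \frac{11}{7}\right) = -1455 + \left(\frac{2}{33} + \frac{11}{7}\right) = -1455 + \frac{377}{231} = - \frac{335728}{231}$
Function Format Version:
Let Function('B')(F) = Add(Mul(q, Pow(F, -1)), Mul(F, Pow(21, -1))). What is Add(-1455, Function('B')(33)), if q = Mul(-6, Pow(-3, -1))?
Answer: Rational(-335728, 231) ≈ -1453.4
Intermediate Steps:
q = 2 (q = Mul(-6, Rational(-1, 3)) = 2)
Function('B')(F) = Add(Mul(2, Pow(F, -1)), Mul(Rational(1, 21), F)) (Function('B')(F) = Add(Mul(2, Pow(F, -1)), Mul(F, Pow(21, -1))) = Add(Mul(2, Pow(F, -1)), Mul(F, Rational(1, 21))) = Add(Mul(2, Pow(F, -1)), Mul(Rational(1, 21), F)))
Add(-1455, Function('B')(33)) = Add(-1455, Add(Mul(2, Pow(33, -1)), Mul(Rational(1, 21), 33))) = Add(-1455, Add(Mul(2, Rational(1, 33)), Rational(11, 7))) = Add(-1455, Add(Rational(2, 33), Rational(11, 7))) = Add(-1455, Rational(377, 231)) = Rational(-335728, 231)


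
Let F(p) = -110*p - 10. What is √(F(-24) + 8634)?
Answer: 32*√11 ≈ 106.13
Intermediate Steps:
F(p) = -10 - 110*p
√(F(-24) + 8634) = √((-10 - 110*(-24)) + 8634) = √((-10 + 2640) + 8634) = √(2630 + 8634) = √11264 = 32*√11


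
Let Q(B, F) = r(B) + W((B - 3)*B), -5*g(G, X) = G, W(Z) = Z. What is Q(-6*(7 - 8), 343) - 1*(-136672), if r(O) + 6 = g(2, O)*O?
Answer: 683408/5 ≈ 1.3668e+5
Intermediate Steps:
g(G, X) = -G/5
r(O) = -6 - 2*O/5 (r(O) = -6 + (-⅕*2)*O = -6 - 2*O/5)
Q(B, F) = -6 - 2*B/5 + B*(-3 + B) (Q(B, F) = (-6 - 2*B/5) + (B - 3)*B = (-6 - 2*B/5) + (-3 + B)*B = (-6 - 2*B/5) + B*(-3 + B) = -6 - 2*B/5 + B*(-3 + B))
Q(-6*(7 - 8), 343) - 1*(-136672) = (-6 + (-6*(7 - 8))² - (-102)*(7 - 8)/5) - 1*(-136672) = (-6 + (-6*(-1))² - (-102)*(-1)/5) + 136672 = (-6 + 6² - 17/5*6) + 136672 = (-6 + 36 - 102/5) + 136672 = 48/5 + 136672 = 683408/5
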